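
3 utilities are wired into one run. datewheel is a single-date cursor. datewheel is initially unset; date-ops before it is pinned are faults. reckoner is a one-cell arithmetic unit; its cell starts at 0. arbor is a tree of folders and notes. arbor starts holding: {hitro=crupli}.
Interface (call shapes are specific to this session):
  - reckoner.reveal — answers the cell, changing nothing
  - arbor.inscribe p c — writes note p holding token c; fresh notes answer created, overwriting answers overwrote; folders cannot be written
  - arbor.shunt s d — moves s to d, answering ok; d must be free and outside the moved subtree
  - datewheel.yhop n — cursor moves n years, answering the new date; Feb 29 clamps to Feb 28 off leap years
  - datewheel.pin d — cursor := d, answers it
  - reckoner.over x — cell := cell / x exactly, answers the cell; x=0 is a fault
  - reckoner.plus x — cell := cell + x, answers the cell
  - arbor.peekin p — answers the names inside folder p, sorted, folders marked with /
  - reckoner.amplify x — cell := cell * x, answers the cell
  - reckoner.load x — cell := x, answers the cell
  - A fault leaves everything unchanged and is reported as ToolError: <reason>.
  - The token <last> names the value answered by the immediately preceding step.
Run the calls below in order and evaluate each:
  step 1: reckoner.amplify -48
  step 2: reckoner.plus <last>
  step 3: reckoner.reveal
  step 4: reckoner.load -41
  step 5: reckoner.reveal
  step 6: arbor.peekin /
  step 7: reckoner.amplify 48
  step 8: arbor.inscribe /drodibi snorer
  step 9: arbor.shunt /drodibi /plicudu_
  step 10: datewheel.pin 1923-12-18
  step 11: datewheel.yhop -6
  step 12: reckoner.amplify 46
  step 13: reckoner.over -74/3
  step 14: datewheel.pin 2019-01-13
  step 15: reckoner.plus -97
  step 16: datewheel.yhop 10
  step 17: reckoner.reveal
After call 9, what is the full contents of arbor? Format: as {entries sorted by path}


Answer: {hitro=crupli, plicudu_=snorer}

Derivation:
$ amplify x: -48
  0
$ plus x: <last>
  0
$ reveal
  0
$ load x: -41
  -41
$ reveal
  -41
$ peekin p: /
  [hitro]
$ amplify x: 48
  -1968
$ inscribe p: /drodibi c: snorer
  created
$ shunt s: /drodibi d: /plicudu_
  ok
$ pin d: 1923-12-18
  1923-12-18
$ yhop n: -6
  1917-12-18
$ amplify x: 46
  -90528
$ over x: -74/3
  135792/37
$ pin d: 2019-01-13
  2019-01-13
$ plus x: -97
  132203/37
$ yhop n: 10
  2029-01-13
$ reveal
  132203/37


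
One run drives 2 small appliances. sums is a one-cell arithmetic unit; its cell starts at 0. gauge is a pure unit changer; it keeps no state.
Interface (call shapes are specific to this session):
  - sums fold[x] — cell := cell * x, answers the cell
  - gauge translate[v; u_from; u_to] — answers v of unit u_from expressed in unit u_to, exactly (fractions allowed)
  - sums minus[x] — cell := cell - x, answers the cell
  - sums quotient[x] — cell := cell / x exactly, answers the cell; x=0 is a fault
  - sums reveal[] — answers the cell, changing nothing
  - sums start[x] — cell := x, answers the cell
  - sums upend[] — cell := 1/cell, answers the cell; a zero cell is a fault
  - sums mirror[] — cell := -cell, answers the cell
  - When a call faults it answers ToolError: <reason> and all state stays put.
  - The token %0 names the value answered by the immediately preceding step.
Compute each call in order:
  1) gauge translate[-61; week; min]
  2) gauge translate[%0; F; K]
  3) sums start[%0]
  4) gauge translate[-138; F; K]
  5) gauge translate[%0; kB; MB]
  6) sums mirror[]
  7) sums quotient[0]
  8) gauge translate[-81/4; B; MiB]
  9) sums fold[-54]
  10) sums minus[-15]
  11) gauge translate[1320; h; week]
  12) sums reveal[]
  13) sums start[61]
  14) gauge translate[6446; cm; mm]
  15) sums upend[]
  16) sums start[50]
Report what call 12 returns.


Invoking gauge translate(v: -61, u_from: week, u_to: min), and get -614880.
I call gauge translate(v: %0, u_from: F, u_to: K), which returns -61442033/180.
I invoke sums start(x: %0): -61442033/180.
Invoking gauge translate(v: -138, u_from: F, u_to: K), yielding 32167/180.
I run gauge translate(v: %0, u_from: kB, u_to: MB): 32167/180000.
I try sums mirror(), and get 61442033/180.
Invoking sums quotient(x: 0), giving ToolError: division by zero.
I invoke gauge translate(v: -81/4, u_from: B, u_to: MiB), which returns -81/4194304.
Calling sums fold(x: -54), yielding -184326099/10.
Now I run sums minus(x: -15), → -184325949/10.
Next I call gauge translate(v: 1320, u_from: h, u_to: week), — result: 55/7.
I use sums reveal: -184325949/10.
Calling sums start(x: 61), → 61.
Then gauge translate(v: 6446, u_from: cm, u_to: mm), → 64460.
Next I call sums upend, — result: 1/61.
Now I run sums start(x: 50): 50.

Answer: -184325949/10


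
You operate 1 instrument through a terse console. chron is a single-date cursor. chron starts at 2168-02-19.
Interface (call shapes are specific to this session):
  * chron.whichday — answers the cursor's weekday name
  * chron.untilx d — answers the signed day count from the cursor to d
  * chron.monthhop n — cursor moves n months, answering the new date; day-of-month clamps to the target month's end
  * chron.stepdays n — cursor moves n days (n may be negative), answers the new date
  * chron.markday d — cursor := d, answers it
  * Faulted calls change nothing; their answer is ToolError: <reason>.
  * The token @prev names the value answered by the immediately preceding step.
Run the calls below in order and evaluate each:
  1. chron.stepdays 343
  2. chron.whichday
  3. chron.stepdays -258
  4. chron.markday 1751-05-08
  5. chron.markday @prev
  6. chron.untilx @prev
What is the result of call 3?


Invoking chron.stepdays with n→343, and observe 2169-01-27.
Using chron.whichday(), and get Friday.
Next I call chron.stepdays with n→-258, and observe 2168-05-14.
I call chron.markday with d→1751-05-08, and observe 1751-05-08.
I use chron.markday with d→@prev: 1751-05-08.
Calling chron.untilx with d→@prev, → 0.

Answer: 2168-05-14


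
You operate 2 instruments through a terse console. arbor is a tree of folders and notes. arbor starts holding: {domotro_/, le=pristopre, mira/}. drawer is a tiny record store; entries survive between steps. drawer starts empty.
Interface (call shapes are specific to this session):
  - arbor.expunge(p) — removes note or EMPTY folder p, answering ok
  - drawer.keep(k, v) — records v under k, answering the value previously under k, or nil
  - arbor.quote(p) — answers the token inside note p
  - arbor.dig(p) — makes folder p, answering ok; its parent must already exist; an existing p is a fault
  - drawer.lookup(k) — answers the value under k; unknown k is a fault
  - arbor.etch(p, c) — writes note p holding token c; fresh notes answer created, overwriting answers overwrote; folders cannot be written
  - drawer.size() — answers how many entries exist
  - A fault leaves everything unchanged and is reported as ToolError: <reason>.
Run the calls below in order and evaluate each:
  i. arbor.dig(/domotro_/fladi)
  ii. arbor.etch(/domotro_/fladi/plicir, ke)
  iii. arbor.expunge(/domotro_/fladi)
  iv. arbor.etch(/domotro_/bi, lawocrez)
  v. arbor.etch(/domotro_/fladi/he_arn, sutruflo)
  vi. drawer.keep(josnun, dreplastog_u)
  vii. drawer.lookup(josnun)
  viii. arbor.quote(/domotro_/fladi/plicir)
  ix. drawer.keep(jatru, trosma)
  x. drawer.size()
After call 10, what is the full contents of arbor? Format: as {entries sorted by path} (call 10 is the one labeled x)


Answer: {domotro_/, domotro_/bi=lawocrez, domotro_/fladi/, domotro_/fladi/he_arn=sutruflo, domotro_/fladi/plicir=ke, le=pristopre, mira/}

Derivation:
;; 1. arbor.dig(p→/domotro_/fladi) == ok
;; 2. arbor.etch(p→/domotro_/fladi/plicir, c→ke) == created
;; 3. arbor.expunge(p→/domotro_/fladi) == ToolError: not empty
;; 4. arbor.etch(p→/domotro_/bi, c→lawocrez) == created
;; 5. arbor.etch(p→/domotro_/fladi/he_arn, c→sutruflo) == created
;; 6. drawer.keep(k→josnun, v→dreplastog_u) == nil
;; 7. drawer.lookup(k→josnun) == dreplastog_u
;; 8. arbor.quote(p→/domotro_/fladi/plicir) == ke
;; 9. drawer.keep(k→jatru, v→trosma) == nil
;; 10. drawer.size() == 2


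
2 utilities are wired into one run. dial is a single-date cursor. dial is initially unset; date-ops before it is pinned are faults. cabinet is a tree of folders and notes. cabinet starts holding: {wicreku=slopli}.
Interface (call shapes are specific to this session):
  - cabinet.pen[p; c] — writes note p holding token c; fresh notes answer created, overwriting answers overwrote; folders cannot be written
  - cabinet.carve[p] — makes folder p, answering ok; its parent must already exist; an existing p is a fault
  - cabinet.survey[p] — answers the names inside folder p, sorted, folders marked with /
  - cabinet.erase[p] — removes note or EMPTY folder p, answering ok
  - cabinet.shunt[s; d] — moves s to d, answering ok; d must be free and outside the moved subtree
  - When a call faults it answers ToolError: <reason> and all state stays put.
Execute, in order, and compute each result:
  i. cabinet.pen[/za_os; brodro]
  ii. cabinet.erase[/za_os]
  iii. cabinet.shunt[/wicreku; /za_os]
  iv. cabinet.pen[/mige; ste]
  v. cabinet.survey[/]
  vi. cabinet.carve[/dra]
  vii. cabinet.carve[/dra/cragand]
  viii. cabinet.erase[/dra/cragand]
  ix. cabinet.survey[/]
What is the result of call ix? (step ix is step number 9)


Answer: [dra/, mige, za_os]

Derivation:
[in] cabinet.pen /za_os brodro
  created
[in] cabinet.erase /za_os
  ok
[in] cabinet.shunt /wicreku /za_os
  ok
[in] cabinet.pen /mige ste
  created
[in] cabinet.survey /
  [mige, za_os]
[in] cabinet.carve /dra
  ok
[in] cabinet.carve /dra/cragand
  ok
[in] cabinet.erase /dra/cragand
  ok
[in] cabinet.survey /
  [dra/, mige, za_os]


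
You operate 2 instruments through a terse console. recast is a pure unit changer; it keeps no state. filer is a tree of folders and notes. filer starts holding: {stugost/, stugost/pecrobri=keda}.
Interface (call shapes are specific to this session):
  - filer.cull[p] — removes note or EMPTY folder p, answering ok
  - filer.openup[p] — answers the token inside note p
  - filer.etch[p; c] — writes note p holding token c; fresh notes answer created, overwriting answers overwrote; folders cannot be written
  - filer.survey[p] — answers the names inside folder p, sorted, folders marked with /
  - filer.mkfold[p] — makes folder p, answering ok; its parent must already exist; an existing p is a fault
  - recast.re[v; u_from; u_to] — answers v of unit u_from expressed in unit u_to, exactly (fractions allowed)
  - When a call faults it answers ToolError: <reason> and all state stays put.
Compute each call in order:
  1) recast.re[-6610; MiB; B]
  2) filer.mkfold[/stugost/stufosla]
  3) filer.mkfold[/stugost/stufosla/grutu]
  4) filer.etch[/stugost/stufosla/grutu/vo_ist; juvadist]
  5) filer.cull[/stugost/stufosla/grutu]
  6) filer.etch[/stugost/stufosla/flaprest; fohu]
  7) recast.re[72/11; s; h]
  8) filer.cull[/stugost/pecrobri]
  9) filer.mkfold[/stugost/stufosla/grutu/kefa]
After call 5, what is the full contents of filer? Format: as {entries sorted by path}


I use recast.re(v=-6610, u_from=MiB, u_to=B), → -6931087360.
I run filer.mkfold(p=/stugost/stufosla), and see ok.
I try filer.mkfold(p=/stugost/stufosla/grutu), and get ok.
Invoking filer.etch(p=/stugost/stufosla/grutu/vo_ist, c=juvadist), giving created.
Next I call filer.cull(p=/stugost/stufosla/grutu), and get ToolError: not empty.
Calling filer.etch(p=/stugost/stufosla/flaprest, c=fohu), and get created.
I call recast.re(v=72/11, u_from=s, u_to=h), and observe 1/550.
Then filer.cull(p=/stugost/pecrobri), and see ok.
Invoking filer.mkfold(p=/stugost/stufosla/grutu/kefa), and observe ok.

Answer: {stugost/, stugost/pecrobri=keda, stugost/stufosla/, stugost/stufosla/grutu/, stugost/stufosla/grutu/vo_ist=juvadist}


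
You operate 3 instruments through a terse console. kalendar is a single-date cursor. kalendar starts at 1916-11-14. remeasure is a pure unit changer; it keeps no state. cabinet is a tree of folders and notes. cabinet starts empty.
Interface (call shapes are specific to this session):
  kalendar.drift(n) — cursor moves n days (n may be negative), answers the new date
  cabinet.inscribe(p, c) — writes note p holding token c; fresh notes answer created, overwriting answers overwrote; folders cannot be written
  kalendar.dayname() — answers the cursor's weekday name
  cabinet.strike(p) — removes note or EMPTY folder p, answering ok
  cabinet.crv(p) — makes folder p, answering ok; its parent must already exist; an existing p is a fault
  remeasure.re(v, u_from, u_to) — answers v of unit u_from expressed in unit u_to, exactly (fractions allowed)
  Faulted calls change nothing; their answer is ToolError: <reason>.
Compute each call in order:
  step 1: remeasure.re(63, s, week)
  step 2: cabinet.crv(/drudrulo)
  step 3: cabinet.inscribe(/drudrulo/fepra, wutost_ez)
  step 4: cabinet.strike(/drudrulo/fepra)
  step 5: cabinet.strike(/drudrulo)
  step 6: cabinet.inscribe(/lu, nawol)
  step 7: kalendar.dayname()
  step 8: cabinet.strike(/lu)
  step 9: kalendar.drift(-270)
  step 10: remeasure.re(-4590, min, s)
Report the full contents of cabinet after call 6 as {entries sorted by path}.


Act: remeasure.re[v: 63; u_from: s; u_to: week]
Obs: 1/9600
Act: cabinet.crv[p: /drudrulo]
Obs: ok
Act: cabinet.inscribe[p: /drudrulo/fepra; c: wutost_ez]
Obs: created
Act: cabinet.strike[p: /drudrulo/fepra]
Obs: ok
Act: cabinet.strike[p: /drudrulo]
Obs: ok
Act: cabinet.inscribe[p: /lu; c: nawol]
Obs: created
Act: kalendar.dayname[]
Obs: Tuesday
Act: cabinet.strike[p: /lu]
Obs: ok
Act: kalendar.drift[n: -270]
Obs: 1916-02-18
Act: remeasure.re[v: -4590; u_from: min; u_to: s]
Obs: -275400

Answer: {lu=nawol}


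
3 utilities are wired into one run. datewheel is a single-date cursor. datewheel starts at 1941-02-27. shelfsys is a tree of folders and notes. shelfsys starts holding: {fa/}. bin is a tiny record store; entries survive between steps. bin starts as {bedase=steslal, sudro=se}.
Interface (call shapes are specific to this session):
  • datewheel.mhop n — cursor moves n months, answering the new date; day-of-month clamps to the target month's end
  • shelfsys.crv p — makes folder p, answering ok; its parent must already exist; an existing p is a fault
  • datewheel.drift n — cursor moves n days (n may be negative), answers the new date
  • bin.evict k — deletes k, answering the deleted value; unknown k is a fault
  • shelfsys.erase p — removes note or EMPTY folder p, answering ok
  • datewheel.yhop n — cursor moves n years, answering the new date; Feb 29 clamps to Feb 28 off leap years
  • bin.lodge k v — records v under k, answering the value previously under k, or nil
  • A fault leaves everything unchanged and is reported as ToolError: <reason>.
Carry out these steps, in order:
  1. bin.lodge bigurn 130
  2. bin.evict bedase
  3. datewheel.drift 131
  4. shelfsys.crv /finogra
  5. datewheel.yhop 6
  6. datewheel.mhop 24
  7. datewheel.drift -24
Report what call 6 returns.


Answer: 1949-07-08

Derivation:
# 1. lodge(k='bigurn', v='130') => nil
# 2. evict(k='bedase') => steslal
# 3. drift(n='131') => 1941-07-08
# 4. crv(p='/finogra') => ok
# 5. yhop(n='6') => 1947-07-08
# 6. mhop(n='24') => 1949-07-08
# 7. drift(n='-24') => 1949-06-14


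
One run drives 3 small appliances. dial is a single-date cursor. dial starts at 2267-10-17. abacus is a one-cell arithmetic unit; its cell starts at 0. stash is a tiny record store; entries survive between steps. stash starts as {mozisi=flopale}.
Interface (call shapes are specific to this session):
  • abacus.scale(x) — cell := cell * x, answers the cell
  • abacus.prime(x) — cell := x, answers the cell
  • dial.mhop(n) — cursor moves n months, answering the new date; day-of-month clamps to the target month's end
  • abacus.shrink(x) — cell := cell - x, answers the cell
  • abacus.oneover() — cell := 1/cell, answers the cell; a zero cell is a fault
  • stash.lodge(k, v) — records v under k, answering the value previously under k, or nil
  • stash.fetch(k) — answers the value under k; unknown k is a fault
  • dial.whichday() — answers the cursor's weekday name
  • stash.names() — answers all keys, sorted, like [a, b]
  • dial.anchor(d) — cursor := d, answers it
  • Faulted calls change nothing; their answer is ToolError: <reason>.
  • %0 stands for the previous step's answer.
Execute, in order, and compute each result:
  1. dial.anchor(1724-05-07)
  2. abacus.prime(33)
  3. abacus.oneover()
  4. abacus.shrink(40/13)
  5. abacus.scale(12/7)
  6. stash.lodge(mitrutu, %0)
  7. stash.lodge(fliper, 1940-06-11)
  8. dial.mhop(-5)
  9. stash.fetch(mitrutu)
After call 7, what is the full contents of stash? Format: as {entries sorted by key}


[in] dial.anchor d=1724-05-07
[out] 1724-05-07
[in] abacus.prime x=33
[out] 33
[in] abacus.oneover
[out] 1/33
[in] abacus.shrink x=40/13
[out] -1307/429
[in] abacus.scale x=12/7
[out] -5228/1001
[in] stash.lodge k=mitrutu v=%0
[out] nil
[in] stash.lodge k=fliper v=1940-06-11
[out] nil
[in] dial.mhop n=-5
[out] 1723-12-07
[in] stash.fetch k=mitrutu
[out] -5228/1001

Answer: {fliper=1940-06-11, mitrutu=-5228/1001, mozisi=flopale}


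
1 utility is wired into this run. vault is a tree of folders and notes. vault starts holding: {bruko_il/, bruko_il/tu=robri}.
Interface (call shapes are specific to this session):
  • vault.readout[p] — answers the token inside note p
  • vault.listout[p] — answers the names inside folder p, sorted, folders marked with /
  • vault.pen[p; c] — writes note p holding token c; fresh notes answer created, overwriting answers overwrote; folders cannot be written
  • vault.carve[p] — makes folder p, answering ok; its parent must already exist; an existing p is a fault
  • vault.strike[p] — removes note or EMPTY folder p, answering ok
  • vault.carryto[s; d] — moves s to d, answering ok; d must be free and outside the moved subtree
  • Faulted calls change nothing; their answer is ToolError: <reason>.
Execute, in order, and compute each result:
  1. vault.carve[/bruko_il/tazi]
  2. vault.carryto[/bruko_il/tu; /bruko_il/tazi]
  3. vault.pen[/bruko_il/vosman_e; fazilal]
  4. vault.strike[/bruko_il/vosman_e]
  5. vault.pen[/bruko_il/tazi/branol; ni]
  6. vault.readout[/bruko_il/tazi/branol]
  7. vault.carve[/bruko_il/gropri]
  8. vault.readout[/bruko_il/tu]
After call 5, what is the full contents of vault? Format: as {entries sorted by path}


Answer: {bruko_il/, bruko_il/tazi/, bruko_il/tazi/branol=ni, bruko_il/tu=robri}

Derivation:
! vault.carve(p='/bruko_il/tazi') == ok
! vault.carryto(s='/bruko_il/tu', d='/bruko_il/tazi') == ToolError: exists
! vault.pen(p='/bruko_il/vosman_e', c='fazilal') == created
! vault.strike(p='/bruko_il/vosman_e') == ok
! vault.pen(p='/bruko_il/tazi/branol', c='ni') == created
! vault.readout(p='/bruko_il/tazi/branol') == ni
! vault.carve(p='/bruko_il/gropri') == ok
! vault.readout(p='/bruko_il/tu') == robri


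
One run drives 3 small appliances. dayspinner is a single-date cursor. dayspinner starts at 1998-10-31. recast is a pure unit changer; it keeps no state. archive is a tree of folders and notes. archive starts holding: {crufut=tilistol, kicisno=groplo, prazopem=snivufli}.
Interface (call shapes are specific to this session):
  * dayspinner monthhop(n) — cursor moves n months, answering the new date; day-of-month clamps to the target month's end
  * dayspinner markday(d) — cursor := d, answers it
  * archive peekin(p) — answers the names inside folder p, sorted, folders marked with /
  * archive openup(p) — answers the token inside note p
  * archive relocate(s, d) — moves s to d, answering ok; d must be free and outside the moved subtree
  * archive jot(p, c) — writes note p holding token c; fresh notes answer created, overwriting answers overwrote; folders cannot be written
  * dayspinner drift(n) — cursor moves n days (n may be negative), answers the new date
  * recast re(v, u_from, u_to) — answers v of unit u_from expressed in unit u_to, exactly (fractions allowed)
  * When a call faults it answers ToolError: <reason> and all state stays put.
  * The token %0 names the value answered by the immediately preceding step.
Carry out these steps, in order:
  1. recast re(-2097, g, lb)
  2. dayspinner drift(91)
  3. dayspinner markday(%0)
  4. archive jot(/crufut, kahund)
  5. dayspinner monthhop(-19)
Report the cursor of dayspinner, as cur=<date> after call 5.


Do: recast re[v='-2097'; u_from='g'; u_to='lb']
See: -209700000/45359237
Do: dayspinner drift[n='91']
See: 1999-01-30
Do: dayspinner markday[d='%0']
See: 1999-01-30
Do: archive jot[p='/crufut'; c='kahund']
See: overwrote
Do: dayspinner monthhop[n='-19']
See: 1997-06-30

Answer: cur=1997-06-30


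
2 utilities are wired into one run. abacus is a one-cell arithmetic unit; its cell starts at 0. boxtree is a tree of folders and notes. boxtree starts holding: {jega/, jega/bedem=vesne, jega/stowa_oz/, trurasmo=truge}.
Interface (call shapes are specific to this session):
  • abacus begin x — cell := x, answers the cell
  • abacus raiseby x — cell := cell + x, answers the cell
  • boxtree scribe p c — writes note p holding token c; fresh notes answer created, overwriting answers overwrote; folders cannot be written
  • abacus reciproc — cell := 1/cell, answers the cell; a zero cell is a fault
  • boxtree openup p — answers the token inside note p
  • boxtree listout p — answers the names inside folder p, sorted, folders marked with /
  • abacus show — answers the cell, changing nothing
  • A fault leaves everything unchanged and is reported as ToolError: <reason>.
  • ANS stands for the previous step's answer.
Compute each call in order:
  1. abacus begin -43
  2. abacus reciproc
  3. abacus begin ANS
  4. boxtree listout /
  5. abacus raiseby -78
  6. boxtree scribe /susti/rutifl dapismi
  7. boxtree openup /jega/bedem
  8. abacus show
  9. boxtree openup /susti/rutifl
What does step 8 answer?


> abacus begin x→-43
= -43
> abacus reciproc
= -1/43
> abacus begin x→ANS
= -1/43
> boxtree listout p→/
= [jega/, trurasmo]
> abacus raiseby x→-78
= -3355/43
> boxtree scribe p→/susti/rutifl c→dapismi
= ToolError: no parent
> boxtree openup p→/jega/bedem
= vesne
> abacus show
= -3355/43
> boxtree openup p→/susti/rutifl
= ToolError: not found

Answer: -3355/43


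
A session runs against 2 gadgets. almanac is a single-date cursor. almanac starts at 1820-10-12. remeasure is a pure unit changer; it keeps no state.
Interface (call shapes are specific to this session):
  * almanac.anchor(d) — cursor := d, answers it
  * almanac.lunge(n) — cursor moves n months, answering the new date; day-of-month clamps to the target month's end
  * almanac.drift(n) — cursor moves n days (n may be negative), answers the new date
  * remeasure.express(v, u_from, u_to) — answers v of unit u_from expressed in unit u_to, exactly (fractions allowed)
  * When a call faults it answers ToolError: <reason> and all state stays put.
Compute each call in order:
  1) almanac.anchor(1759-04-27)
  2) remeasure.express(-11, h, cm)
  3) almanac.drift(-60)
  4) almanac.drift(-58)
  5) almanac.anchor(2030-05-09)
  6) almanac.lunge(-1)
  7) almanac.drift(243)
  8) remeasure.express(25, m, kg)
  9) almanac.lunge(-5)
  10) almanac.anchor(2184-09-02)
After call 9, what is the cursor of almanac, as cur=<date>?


> anchor d='1759-04-27'
[out] 1759-04-27
> express v='-11' u_from='h' u_to='cm'
[out] ToolError: incompatible units
> drift n='-60'
[out] 1759-02-26
> drift n='-58'
[out] 1758-12-30
> anchor d='2030-05-09'
[out] 2030-05-09
> lunge n='-1'
[out] 2030-04-09
> drift n='243'
[out] 2030-12-08
> express v='25' u_from='m' u_to='kg'
[out] ToolError: incompatible units
> lunge n='-5'
[out] 2030-07-08
> anchor d='2184-09-02'
[out] 2184-09-02

Answer: cur=2030-07-08


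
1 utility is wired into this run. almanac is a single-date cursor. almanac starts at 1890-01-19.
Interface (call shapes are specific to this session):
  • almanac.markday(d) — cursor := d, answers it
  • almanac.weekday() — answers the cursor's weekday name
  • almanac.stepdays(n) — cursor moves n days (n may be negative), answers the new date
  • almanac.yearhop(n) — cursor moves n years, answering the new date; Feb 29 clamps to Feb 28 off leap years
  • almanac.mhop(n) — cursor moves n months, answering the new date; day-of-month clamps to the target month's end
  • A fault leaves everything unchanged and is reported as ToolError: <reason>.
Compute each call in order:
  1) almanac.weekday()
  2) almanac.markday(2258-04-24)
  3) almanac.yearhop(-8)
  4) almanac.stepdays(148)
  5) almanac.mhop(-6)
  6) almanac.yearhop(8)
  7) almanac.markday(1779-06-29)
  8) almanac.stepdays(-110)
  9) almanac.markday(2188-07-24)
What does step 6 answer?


> weekday
  Sunday
> markday 2258-04-24
  2258-04-24
> yearhop -8
  2250-04-24
> stepdays 148
  2250-09-19
> mhop -6
  2250-03-19
> yearhop 8
  2258-03-19
> markday 1779-06-29
  1779-06-29
> stepdays -110
  1779-03-11
> markday 2188-07-24
  2188-07-24

Answer: 2258-03-19


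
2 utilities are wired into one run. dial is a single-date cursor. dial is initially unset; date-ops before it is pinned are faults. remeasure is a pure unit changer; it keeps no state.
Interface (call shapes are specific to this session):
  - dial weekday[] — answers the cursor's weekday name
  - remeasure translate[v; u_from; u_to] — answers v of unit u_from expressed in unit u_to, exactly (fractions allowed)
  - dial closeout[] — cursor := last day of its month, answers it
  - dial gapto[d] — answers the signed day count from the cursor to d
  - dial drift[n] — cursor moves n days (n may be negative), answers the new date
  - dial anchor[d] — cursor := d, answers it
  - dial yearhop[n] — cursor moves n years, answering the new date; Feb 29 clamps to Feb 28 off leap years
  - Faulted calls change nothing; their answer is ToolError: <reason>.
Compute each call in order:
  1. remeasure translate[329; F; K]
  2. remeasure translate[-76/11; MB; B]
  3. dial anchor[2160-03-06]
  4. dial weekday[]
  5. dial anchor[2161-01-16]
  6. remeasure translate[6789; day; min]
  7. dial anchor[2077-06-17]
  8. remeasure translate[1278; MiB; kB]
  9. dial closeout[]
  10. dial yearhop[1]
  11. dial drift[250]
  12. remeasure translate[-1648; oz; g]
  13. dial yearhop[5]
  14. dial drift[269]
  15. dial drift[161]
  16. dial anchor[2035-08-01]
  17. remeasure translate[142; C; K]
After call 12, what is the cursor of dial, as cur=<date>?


-> remeasure translate(329, F, K)
<- 8763/20
-> remeasure translate(-76/11, MB, B)
<- -76000000/11
-> dial anchor(2160-03-06)
<- 2160-03-06
-> dial weekday()
<- Thursday
-> dial anchor(2161-01-16)
<- 2161-01-16
-> remeasure translate(6789, day, min)
<- 9776160
-> dial anchor(2077-06-17)
<- 2077-06-17
-> remeasure translate(1278, MiB, kB)
<- 167510016/125
-> dial closeout()
<- 2077-06-30
-> dial yearhop(1)
<- 2078-06-30
-> dial drift(250)
<- 2079-03-07
-> remeasure translate(-1648, oz, g)
<- -4672001411/100000
-> dial yearhop(5)
<- 2084-03-07
-> dial drift(269)
<- 2084-12-01
-> dial drift(161)
<- 2085-05-11
-> dial anchor(2035-08-01)
<- 2035-08-01
-> remeasure translate(142, C, K)
<- 8303/20

Answer: cur=2079-03-07


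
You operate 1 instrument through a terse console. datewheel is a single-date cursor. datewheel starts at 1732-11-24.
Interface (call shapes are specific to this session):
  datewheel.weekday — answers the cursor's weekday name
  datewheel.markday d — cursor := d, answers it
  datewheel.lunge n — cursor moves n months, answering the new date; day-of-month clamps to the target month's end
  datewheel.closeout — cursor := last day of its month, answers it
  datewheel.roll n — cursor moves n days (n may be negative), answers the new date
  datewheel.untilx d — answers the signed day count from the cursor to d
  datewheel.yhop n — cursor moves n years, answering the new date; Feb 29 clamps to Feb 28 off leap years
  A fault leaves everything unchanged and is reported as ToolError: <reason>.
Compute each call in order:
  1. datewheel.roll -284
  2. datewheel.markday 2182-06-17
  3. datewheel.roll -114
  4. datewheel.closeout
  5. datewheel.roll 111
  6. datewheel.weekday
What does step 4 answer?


Answer: 2182-02-28

Derivation:
% 1. roll(-284) ~> 1732-02-14
% 2. markday(2182-06-17) ~> 2182-06-17
% 3. roll(-114) ~> 2182-02-23
% 4. closeout() ~> 2182-02-28
% 5. roll(111) ~> 2182-06-19
% 6. weekday() ~> Wednesday


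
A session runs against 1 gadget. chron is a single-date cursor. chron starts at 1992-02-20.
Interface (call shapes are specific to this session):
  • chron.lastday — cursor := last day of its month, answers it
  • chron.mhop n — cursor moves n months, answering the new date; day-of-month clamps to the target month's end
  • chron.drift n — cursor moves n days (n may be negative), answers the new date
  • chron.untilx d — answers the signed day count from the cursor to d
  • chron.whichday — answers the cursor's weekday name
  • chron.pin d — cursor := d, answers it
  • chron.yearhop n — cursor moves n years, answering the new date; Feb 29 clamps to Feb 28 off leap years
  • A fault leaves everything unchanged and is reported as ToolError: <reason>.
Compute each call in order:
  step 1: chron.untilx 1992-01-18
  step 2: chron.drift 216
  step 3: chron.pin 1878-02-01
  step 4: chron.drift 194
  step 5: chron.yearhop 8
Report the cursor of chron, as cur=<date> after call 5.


I try chron.untilx with d=1992-01-18, and observe -33.
Invoking chron.drift with n=216, — result: 1992-09-23.
Invoking chron.pin with d=1878-02-01, and observe 1878-02-01.
I call chron.drift with n=194: 1878-08-14.
Invoking chron.yearhop with n=8, which returns 1886-08-14.

Answer: cur=1886-08-14


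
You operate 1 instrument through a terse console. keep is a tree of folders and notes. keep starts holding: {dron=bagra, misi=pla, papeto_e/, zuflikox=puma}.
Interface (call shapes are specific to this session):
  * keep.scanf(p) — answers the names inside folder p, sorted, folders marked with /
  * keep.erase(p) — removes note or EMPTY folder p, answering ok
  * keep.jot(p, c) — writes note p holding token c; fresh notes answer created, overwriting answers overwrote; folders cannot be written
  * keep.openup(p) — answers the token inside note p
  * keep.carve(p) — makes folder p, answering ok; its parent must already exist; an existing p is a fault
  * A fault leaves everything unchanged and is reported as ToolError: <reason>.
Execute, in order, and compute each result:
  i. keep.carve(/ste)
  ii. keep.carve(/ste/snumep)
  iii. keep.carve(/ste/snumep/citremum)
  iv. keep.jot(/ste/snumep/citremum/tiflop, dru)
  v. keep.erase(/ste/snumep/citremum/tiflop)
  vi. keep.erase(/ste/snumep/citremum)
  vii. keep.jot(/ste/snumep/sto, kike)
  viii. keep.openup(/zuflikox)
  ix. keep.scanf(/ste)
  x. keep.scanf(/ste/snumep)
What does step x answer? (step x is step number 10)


Answer: [sto]

Derivation:
I call carve on p→/ste, and see ok.
I invoke carve on p→/ste/snumep, yielding ok.
I invoke carve on p→/ste/snumep/citremum, and get ok.
Calling jot on p→/ste/snumep/citremum/tiflop, c→dru, which returns created.
Using erase on p→/ste/snumep/citremum/tiflop, — result: ok.
Calling erase on p→/ste/snumep/citremum, which returns ok.
I run jot on p→/ste/snumep/sto, c→kike, → created.
Invoking openup on p→/zuflikox, and get puma.
Next I call scanf on p→/ste, and observe [snumep/].
Now I run scanf on p→/ste/snumep, and see [sto].


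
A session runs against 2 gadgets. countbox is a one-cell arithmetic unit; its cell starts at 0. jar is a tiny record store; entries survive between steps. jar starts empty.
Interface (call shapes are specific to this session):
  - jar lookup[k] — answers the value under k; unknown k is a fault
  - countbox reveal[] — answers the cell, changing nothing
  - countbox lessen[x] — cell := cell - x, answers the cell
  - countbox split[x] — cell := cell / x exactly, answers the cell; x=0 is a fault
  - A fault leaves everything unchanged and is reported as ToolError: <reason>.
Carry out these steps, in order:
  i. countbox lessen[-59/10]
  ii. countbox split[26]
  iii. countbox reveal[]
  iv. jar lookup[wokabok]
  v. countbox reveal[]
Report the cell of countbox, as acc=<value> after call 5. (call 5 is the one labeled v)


I invoke countbox lessen with x→-59/10, and see 59/10.
I invoke countbox split with x→26, and observe 59/260.
I call countbox reveal, and get 59/260.
I use jar lookup with k→wokabok, and observe ToolError: no such key wokabok.
Invoking countbox reveal(): 59/260.

Answer: acc=59/260


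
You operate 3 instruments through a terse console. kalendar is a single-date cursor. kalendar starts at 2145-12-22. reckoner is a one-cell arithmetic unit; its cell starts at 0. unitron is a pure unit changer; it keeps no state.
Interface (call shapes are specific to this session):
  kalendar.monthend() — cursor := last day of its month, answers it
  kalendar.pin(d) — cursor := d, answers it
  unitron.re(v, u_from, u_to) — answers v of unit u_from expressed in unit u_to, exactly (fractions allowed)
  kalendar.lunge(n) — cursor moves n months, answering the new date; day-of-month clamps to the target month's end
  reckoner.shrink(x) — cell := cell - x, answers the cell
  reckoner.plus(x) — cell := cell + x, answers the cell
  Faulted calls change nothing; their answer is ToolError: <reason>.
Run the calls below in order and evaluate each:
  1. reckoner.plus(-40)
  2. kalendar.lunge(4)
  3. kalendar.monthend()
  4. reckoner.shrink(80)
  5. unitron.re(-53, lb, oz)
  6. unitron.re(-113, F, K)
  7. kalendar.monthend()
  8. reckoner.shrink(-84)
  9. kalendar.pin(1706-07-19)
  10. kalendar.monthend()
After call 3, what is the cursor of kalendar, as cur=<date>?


$ reckoner.plus x→-40
  -40
$ kalendar.lunge n→4
  2146-04-22
$ kalendar.monthend
  2146-04-30
$ reckoner.shrink x→80
  -120
$ unitron.re v→-53 u_from→lb u_to→oz
  -848
$ unitron.re v→-113 u_from→F u_to→K
  34667/180
$ kalendar.monthend
  2146-04-30
$ reckoner.shrink x→-84
  -36
$ kalendar.pin d→1706-07-19
  1706-07-19
$ kalendar.monthend
  1706-07-31

Answer: cur=2146-04-30


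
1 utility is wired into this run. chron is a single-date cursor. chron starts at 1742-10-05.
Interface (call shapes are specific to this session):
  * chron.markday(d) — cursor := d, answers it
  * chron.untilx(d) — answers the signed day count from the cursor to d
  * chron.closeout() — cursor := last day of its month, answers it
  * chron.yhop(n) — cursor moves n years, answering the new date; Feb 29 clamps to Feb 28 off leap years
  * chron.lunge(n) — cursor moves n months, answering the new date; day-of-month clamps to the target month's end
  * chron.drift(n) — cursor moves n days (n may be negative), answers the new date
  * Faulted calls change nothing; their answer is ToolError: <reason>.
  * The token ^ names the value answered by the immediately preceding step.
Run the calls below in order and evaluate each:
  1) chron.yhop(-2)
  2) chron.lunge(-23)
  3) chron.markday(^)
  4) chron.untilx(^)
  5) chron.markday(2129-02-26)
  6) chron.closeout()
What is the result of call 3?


Answer: 1738-11-05

Derivation:
Invoking chron.yhop passing n: -2, and get 1740-10-05.
I invoke chron.lunge passing n: -23, and observe 1738-11-05.
I invoke chron.markday passing d: ^, giving 1738-11-05.
Next I call chron.untilx passing d: ^, → 0.
Next I call chron.markday passing d: 2129-02-26, which returns 2129-02-26.
Calling chron.closeout(), and see 2129-02-28.


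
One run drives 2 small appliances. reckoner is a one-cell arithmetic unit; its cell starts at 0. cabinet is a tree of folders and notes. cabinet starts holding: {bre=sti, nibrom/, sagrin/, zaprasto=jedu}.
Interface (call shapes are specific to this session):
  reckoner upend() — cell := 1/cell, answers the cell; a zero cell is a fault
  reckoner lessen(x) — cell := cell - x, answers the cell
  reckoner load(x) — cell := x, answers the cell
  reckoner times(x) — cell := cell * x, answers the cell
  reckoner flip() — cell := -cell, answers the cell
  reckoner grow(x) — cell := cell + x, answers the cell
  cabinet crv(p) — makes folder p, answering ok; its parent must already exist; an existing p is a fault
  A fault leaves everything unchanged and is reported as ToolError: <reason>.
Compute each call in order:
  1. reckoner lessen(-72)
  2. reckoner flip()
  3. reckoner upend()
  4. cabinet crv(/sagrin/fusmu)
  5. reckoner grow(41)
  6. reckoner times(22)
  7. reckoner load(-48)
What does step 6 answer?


Answer: 32461/36

Derivation:
-> reckoner lessen(x='-72')
<- 72
-> reckoner flip()
<- -72
-> reckoner upend()
<- -1/72
-> cabinet crv(p='/sagrin/fusmu')
<- ok
-> reckoner grow(x='41')
<- 2951/72
-> reckoner times(x='22')
<- 32461/36
-> reckoner load(x='-48')
<- -48


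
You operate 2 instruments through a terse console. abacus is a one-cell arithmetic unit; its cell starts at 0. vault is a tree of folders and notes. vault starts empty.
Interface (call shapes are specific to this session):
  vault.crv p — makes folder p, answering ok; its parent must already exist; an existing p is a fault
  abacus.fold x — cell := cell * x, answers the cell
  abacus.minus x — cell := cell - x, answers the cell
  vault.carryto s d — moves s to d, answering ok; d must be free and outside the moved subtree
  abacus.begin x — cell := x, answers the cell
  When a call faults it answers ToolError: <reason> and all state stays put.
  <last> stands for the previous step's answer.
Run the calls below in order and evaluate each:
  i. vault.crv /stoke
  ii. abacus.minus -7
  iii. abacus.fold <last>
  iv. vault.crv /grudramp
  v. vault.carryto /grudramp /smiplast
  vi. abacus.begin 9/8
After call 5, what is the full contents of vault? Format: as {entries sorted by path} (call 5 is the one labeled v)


Answer: {smiplast/, stoke/}

Derivation:
>> vault.crv(p='/stoke')
<< ok
>> abacus.minus(x='-7')
<< 7
>> abacus.fold(x='<last>')
<< 49
>> vault.crv(p='/grudramp')
<< ok
>> vault.carryto(s='/grudramp', d='/smiplast')
<< ok
>> abacus.begin(x='9/8')
<< 9/8


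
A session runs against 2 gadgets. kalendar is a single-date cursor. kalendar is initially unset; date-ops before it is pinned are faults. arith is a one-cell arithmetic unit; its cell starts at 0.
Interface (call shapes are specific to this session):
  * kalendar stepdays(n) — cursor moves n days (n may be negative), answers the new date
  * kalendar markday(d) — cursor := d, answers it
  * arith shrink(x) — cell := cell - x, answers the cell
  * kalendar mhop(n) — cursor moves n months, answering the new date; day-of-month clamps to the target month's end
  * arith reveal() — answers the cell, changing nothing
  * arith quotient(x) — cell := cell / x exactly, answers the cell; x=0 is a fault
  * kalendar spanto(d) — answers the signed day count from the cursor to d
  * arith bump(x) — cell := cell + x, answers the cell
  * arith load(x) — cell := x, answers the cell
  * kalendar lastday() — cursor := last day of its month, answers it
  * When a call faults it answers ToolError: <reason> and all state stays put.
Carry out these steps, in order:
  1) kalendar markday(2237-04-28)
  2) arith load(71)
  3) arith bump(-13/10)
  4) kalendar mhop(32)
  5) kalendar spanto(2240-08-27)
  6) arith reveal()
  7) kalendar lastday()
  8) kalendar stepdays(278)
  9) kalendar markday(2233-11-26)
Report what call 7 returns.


Answer: 2239-12-31

Derivation:
$ kalendar markday 2237-04-28
[out] 2237-04-28
$ arith load 71
[out] 71
$ arith bump -13/10
[out] 697/10
$ kalendar mhop 32
[out] 2239-12-28
$ kalendar spanto 2240-08-27
[out] 243
$ arith reveal
[out] 697/10
$ kalendar lastday
[out] 2239-12-31
$ kalendar stepdays 278
[out] 2240-10-04
$ kalendar markday 2233-11-26
[out] 2233-11-26


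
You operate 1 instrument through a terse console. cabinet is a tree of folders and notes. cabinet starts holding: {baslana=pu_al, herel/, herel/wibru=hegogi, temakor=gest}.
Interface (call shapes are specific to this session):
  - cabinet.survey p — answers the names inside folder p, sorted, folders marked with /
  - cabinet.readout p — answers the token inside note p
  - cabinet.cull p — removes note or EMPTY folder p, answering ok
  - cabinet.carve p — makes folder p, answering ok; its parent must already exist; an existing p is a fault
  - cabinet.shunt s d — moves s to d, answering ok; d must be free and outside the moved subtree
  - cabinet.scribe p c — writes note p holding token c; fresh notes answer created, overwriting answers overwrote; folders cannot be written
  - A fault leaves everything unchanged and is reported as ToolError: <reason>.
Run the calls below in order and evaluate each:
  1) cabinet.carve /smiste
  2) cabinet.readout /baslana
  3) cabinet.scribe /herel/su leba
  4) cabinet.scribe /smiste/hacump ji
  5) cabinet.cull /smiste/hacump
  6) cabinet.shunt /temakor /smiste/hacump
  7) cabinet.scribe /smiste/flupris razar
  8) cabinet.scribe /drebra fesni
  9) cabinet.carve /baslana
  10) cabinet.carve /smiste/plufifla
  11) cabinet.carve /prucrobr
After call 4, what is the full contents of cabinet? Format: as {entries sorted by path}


CALL cabinet.carve[p='/smiste']
RET  ok
CALL cabinet.readout[p='/baslana']
RET  pu_al
CALL cabinet.scribe[p='/herel/su'; c='leba']
RET  created
CALL cabinet.scribe[p='/smiste/hacump'; c='ji']
RET  created
CALL cabinet.cull[p='/smiste/hacump']
RET  ok
CALL cabinet.shunt[s='/temakor'; d='/smiste/hacump']
RET  ok
CALL cabinet.scribe[p='/smiste/flupris'; c='razar']
RET  created
CALL cabinet.scribe[p='/drebra'; c='fesni']
RET  created
CALL cabinet.carve[p='/baslana']
RET  ToolError: exists
CALL cabinet.carve[p='/smiste/plufifla']
RET  ok
CALL cabinet.carve[p='/prucrobr']
RET  ok

Answer: {baslana=pu_al, herel/, herel/su=leba, herel/wibru=hegogi, smiste/, smiste/hacump=ji, temakor=gest}
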